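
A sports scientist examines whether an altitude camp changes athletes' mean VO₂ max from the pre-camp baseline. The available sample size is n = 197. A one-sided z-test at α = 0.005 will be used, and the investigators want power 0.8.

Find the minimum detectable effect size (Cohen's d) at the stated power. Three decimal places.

Need Φ(δ − 2.576) = 0.8, so δ = 2.576 + 0.842 = 3.417.
δ = d·√n ⇒ d = δ/√n = 3.417/√197 = 0.2435.

d ≈ 0.243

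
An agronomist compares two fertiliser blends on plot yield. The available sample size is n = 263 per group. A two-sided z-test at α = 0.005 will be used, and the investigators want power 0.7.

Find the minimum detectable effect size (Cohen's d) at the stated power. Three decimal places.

d ≈ 0.291

Need Φ(δ − 2.807) = 0.7, so δ = 2.807 + 0.524 = 3.331.
(Lower-tail contribution to power is negligible for δ > 0.)
δ = d·√(n/2) ⇒ d = δ/√(n/2) = 3.331/√(263/2) = 0.2905.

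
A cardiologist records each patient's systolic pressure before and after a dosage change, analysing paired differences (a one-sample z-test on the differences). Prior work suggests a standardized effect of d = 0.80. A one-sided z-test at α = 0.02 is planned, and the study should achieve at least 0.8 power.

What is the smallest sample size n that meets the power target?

Set Φ(δ − 2.054) = 0.8; then δ − 2.054 = Φ⁻¹(0.8) = 0.842, giving δ = 2.895.
δ = d·√n ⇒ n = (δ/d)² = (2.895 / 0.80)² = 13.10.
Round up to the next whole unit.

n = 14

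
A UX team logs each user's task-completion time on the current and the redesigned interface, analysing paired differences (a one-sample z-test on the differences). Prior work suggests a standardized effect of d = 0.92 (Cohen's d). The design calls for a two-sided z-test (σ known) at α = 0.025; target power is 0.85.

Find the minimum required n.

Set Φ(δ − 2.241) = 0.85; then δ − 2.241 = Φ⁻¹(0.85) = 1.036, giving δ = 3.278.
(Ignoring the negligible lower-tail rejection probability gives the usual closed-form inversion.)
δ = d·√n ⇒ n = (δ/d)² = (3.278 / 0.92)² = 12.69.
Round up to the next whole unit.

n = 13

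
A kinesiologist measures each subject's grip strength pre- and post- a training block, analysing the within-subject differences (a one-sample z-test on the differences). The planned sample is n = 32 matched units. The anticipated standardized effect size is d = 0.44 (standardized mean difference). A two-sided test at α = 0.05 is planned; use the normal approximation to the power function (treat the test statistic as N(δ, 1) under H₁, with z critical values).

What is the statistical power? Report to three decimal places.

Power ≈ 0.702

Noncentrality parameter: δ = d·√n = 0.44 × √32 = 2.4890
Critical value for a two-sided test at α = 0.05: z_{α/2} = 1.960.
Power = Φ(δ − 1.960) + Φ(−δ − 1.960) = Φ(0.529) + Φ(-4.449) = 0.7016 + 0.0000 = 0.7016.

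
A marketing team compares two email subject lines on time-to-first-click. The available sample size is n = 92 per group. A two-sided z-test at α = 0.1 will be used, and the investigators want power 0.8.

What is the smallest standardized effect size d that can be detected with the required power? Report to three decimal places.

d ≈ 0.367

Required noncentrality: δ = z_{0.05} + z_{0.20} = 1.645 + 0.842 = 2.486.
(Lower-tail contribution to power is negligible for δ > 0.)
δ = d·√(n/2) ⇒ d = δ/√(n/2) = 2.486/√(92/2) = 0.3666.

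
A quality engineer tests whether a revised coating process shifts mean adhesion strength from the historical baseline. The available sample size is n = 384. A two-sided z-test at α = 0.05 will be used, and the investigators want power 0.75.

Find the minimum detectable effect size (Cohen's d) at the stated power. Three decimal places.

d ≈ 0.134

Required noncentrality: δ = z_{0.025} + z_{0.25} = 1.960 + 0.674 = 2.634.
(The second rejection-region term Φ(−δ − z_{α/2}) is negligible and dropped.)
δ = d·√n ⇒ d = δ/√n = 2.634/√384 = 0.1344.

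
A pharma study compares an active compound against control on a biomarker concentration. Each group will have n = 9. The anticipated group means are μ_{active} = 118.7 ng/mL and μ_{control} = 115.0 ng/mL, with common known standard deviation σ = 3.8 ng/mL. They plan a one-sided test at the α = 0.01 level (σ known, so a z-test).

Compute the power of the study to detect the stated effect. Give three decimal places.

Standardized effect: d = |μ_{active} − μ_{control}| / σ = |118.7 − 115.0| / 3.8 = 0.9737
Noncentrality parameter: δ = d·√(n/2) = 0.9737 × √(9/2) = 2.0655
Critical value for a one-sided test at α = 0.01: z_α = 2.326.
Power = P(Z > 2.326 − δ) = Φ(-0.261) = 0.3971.

Power ≈ 0.397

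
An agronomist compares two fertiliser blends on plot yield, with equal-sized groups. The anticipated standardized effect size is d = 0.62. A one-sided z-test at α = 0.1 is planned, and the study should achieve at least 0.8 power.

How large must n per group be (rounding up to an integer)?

Set Φ(δ − 1.282) = 0.8; then δ − 1.282 = Φ⁻¹(0.8) = 0.842, giving δ = 2.123.
δ = d·√(n/2) ⇒ n = 2(δ/d)² = 2 × (2.123 / 0.62)² = 23.45.
Round up to the next whole unit.

n = 24 per group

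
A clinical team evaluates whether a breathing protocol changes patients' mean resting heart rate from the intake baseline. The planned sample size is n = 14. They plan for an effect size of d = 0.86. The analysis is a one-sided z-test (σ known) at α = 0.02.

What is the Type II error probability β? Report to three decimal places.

Noncentrality parameter: δ = d·√n = 0.86 × √14 = 3.2178
One-sided α = 0.02 → critical value z_{0.02} = 2.054.
Power = Φ(δ − 2.054) = Φ(1.164) = 0.8778.
Type II error: β = 1 − power = 1 − 0.8778 = 0.1222.

β ≈ 0.122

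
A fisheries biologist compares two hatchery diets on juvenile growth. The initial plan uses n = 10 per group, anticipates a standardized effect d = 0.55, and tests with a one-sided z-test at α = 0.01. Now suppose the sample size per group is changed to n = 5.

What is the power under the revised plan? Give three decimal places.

With n = 5 per group: δ = d·√(n/2) = 0.55 × √(5/2) = 0.8696. Critical value z_{0.01} = 2.326.
Revised power = P(Z > 2.326 − δ) = Φ(-1.457) = 0.0726.

Power ≈ 0.073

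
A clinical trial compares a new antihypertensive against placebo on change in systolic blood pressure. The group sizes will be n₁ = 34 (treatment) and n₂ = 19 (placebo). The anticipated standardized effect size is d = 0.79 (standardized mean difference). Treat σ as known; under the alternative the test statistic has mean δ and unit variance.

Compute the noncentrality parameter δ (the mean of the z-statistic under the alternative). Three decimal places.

δ ≈ 2.758

δ = d / √(1/n₁ + 1/n₂) = 0.79 / √(1/34 + 1/19) = 2.7581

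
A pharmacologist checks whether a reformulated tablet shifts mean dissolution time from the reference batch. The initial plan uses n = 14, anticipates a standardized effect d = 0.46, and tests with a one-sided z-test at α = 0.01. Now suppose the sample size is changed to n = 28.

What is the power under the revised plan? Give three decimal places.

With n = 28: δ = d·√n = 0.46 × √28 = 2.4341. Critical value z_{0.01} = 2.326.
Revised power = Φ(δ − 2.326) = Φ(0.108) = 0.5429.

Power ≈ 0.543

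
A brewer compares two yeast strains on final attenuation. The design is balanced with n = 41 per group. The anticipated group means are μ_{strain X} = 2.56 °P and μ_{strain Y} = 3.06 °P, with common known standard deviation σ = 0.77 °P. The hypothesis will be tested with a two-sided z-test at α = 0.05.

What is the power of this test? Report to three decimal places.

Standardized effect: d = |μ_{strain X} − μ_{strain Y}| / σ = |2.56 − 3.06| / 0.77 = 0.6494
Noncentrality parameter: δ = d·√(n/2) = 0.6494 × √(41/2) = 2.9401
Two-sided α = 0.05 → critical value z_{0.025} = 1.960.
Power = Φ(δ − 1.960) + Φ(−δ − 1.960) = Φ(0.980) + Φ(-4.900) = 0.8365 + 0.0000 = 0.8365.

Power ≈ 0.836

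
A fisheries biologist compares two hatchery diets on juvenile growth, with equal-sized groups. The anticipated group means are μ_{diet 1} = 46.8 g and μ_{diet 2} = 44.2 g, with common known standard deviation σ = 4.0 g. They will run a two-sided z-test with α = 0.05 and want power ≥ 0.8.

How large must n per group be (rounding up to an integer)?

n = 38 per group

Standardized effect: d = |μ_{diet 1} − μ_{diet 2}| / σ = |46.8 − 44.2| / 4.0 = 0.6500
Set Φ(δ − 1.960) = 0.8; then δ − 1.960 = Φ⁻¹(0.8) = 0.842, giving δ = 2.802.
(For δ > 0 the lower-tail rejection region contributes negligibly to power, so the one-term inversion is standard.)
δ = d·√(n/2) ⇒ n = 2(δ/d)² = 2 × (2.802 / 0.6500)² = 37.15.
Rounding up, n = 38 per group.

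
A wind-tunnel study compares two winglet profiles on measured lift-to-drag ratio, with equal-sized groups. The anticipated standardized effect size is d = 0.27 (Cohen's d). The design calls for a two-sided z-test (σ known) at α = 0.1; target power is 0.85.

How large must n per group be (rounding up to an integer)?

n = 198 per group

For power 0.85 need Φ(δ − z_{0.05}) = 0.85, so δ = z_{0.05} + z_{0.15} = 1.645 + 1.036 = 2.681.
(Ignoring the negligible lower-tail rejection probability gives the usual closed-form inversion.)
δ = d·√(n/2) ⇒ n = 2(δ/d)² = 2 × (2.681 / 0.27)² = 197.24.
Round up to the next whole unit.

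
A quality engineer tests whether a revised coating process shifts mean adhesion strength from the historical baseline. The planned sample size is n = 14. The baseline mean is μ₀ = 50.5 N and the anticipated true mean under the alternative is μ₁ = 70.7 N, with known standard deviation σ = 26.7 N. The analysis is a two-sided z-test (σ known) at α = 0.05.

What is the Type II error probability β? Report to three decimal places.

β ≈ 0.192

Standardized effect: d = |μ₁ − μ₀| / σ = |70.7 − 50.5| / 26.7 = 0.7566
Noncentrality parameter: δ = d·√n = 0.7566 × √14 = 2.8308
Two-sided α = 0.05 → critical value z_{0.025} = 1.960.
Power = Φ(δ − 1.960) + Φ(−δ − 1.960) = Φ(0.871) + Φ(-4.791) = 0.8081 + 0.0000 = 0.8081.
Type II error: β = 1 − power = 1 − 0.8081 = 0.1919.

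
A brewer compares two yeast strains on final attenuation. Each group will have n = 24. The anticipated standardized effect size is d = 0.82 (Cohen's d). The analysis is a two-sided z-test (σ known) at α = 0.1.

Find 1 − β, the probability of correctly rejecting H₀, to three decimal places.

Noncentrality parameter: δ = d·√(n/2) = 0.82 × √(24/2) = 2.8406
Two-sided α = 0.1 → critical value z_{0.05} = 1.645.
Power = Φ(δ − 1.645) + Φ(−δ − 1.645) = Φ(1.196) + Φ(-4.485) = 0.8841 + 0.0000 = 0.8841.

Power ≈ 0.884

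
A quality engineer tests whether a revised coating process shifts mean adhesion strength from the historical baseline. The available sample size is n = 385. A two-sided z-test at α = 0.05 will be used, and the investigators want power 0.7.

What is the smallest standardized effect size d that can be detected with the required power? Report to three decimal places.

Need Φ(δ − 1.960) = 0.7, so δ = 1.960 + 0.524 = 2.484.
(Lower-tail contribution to power is negligible for δ > 0.)
δ = d·√n ⇒ d = δ/√n = 2.484/√385 = 0.1266.

d ≈ 0.127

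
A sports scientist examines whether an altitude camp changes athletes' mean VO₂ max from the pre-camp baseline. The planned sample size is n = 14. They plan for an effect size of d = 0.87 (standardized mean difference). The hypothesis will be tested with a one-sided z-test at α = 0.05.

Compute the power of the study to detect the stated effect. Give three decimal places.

Noncentrality parameter: δ = d·√n = 0.87 × √14 = 3.2552
One-sided α = 0.05 → critical value z_{0.05} = 1.645.
Power = P(Z > 1.645 − δ) = Φ(1.610) = 0.9463.

Power ≈ 0.946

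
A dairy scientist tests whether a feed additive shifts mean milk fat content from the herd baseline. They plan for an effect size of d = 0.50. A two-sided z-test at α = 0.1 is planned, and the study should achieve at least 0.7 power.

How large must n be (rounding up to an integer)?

Set Φ(δ − 1.645) = 0.7; then δ − 1.645 = Φ⁻¹(0.7) = 0.524, giving δ = 2.169.
(Ignoring the negligible lower-tail rejection probability gives the usual closed-form inversion.)
δ = d·√n ⇒ n = (δ/d)² = (2.169 / 0.50)² = 18.82.
Round up to the next whole unit.

n = 19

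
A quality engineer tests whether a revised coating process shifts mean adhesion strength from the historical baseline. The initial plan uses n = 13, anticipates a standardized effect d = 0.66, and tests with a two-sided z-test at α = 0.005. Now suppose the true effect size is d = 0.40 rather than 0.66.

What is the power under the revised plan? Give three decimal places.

Power ≈ 0.086

With d = 0.40: δ = d·√n = 0.40 × √13 = 1.4422. Critical value z_{0.0025} = 2.807.
Revised power = Φ(δ − 2.807) + Φ(−δ − 2.807) = Φ(-1.365) + Φ(-4.249) = 0.0862 + 0.0000 = 0.0862.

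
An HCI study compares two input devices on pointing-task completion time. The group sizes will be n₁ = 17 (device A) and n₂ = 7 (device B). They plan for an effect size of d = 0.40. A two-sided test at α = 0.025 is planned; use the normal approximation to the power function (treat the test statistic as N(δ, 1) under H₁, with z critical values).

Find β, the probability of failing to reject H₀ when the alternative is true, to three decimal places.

β ≈ 0.911

Noncentrality parameter: δ = d / √(1/n₁ + 1/n₂) = 0.40 / √(1/17 + 1/7) = 0.8907
Critical value for a two-sided test at α = 0.025: z_{α/2} = 2.241.
Power = Φ(δ − 2.241) + Φ(−δ − 2.241) = Φ(-1.351) + Φ(-3.132) = 0.0884 + 0.0009 = 0.0893.
Type II error: β = 1 − power = 1 − 0.0893 = 0.9107.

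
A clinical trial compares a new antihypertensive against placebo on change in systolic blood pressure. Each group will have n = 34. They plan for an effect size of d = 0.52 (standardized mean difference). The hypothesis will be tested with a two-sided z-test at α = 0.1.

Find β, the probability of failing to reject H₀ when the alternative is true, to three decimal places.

Noncentrality parameter: δ = d·√(n/2) = 0.52 × √(34/2) = 2.1440
Two-sided α = 0.1 → critical value z_{0.05} = 1.645.
Power = Φ(δ − 1.645) + Φ(−δ − 1.645) = Φ(0.499) + Φ(-3.789) = 0.6912 + 0.0001 = 0.6912.
Type II error: β = 1 − power = 1 − 0.6912 = 0.3088.

β ≈ 0.309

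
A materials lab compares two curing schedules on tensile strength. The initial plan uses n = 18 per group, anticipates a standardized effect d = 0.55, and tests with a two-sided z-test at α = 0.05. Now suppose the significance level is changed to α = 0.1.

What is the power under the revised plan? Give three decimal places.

δ = d·√(n/2) = 0.55 × √(18/2) = 1.6500 (unchanged). New critical value: z_{0.05} = 1.645.
Revised power = Φ(δ − 1.645) + Φ(−δ − 1.645) = Φ(0.005) + Φ(-3.295) = 0.5021 + 0.0005 = 0.5025.

Power ≈ 0.503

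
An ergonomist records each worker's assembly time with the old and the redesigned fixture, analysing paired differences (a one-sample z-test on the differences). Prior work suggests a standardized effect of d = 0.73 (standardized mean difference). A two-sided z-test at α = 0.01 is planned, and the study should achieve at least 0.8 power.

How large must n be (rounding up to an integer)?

n = 22

For power 0.8 need Φ(δ − z_{0.005}) = 0.8, so δ = z_{0.005} + z_{0.20} = 2.576 + 0.842 = 3.417.
(For δ > 0 the lower-tail rejection region contributes negligibly to power, so the one-term inversion is standard.)
δ = d·√n ⇒ n = (δ/d)² = (3.417 / 0.73)² = 21.92.
Round up to the next whole unit.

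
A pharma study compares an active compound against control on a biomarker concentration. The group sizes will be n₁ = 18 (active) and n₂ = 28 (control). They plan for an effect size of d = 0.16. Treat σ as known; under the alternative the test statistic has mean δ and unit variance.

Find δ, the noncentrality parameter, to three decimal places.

δ ≈ 0.530

δ = d / √(1/n₁ + 1/n₂) = 0.16 / √(1/18 + 1/28) = 0.5296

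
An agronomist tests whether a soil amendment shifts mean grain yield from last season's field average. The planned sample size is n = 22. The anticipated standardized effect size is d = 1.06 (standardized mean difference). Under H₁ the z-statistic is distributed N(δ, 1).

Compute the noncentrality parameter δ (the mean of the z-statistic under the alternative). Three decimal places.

δ = d·√n = 1.06 × √22 = 4.9718

δ ≈ 4.972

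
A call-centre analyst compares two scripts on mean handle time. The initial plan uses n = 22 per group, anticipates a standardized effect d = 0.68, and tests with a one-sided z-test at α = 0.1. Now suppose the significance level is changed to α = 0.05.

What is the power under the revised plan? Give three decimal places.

δ = d·√(n/2) = 0.68 × √(22/2) = 2.2553 (unchanged). New critical value: z_{0.05} = 1.645.
Revised power = P(Z > 1.645 − δ) = Φ(0.610) = 0.7292.

Power ≈ 0.729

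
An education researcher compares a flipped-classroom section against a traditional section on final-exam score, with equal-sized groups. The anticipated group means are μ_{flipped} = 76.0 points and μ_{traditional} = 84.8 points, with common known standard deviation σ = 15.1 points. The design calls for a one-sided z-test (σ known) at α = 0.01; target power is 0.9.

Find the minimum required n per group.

n = 77 per group

Standardized effect: d = |μ_{flipped} − μ_{traditional}| / σ = |76.0 − 84.8| / 15.1 = 0.5828
For power 0.9 need Φ(δ − z_{0.01}) = 0.9, so δ = z_{0.01} + z_{0.10} = 2.326 + 1.282 = 3.608.
δ = d·√(n/2) ⇒ n = 2(δ/d)² = 2 × (3.608 / 0.5828)² = 76.65.
Round up to the next whole unit.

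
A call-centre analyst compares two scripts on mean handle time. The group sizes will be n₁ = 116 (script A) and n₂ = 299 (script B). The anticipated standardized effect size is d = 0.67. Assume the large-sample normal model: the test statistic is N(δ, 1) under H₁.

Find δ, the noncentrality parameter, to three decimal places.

δ ≈ 6.125

The noncentrality parameter scales effect size by the design's sample-size factor: δ = d / √(1/n₁ + 1/n₂) = 0.67 / √(1/116 + 1/299) = 6.1251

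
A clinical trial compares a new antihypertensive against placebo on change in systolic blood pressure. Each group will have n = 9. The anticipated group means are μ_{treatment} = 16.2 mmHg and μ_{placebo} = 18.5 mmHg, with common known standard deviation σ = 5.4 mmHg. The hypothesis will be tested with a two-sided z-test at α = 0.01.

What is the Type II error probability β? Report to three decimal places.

Standardized effect: d = |μ_{treatment} − μ_{placebo}| / σ = |16.2 − 18.5| / 5.4 = 0.4259
Noncentrality parameter: δ = d·√(n/2) = 0.4259 × √(9/2) = 0.9035
Two-sided α = 0.01 → critical value z_{0.005} = 2.576.
Power = Φ(δ − 2.576) + Φ(−δ − 2.576) = Φ(-1.672) + Φ(-3.479) = 0.0472 + 0.0003 = 0.0475.
Type II error: β = 1 − power = 1 − 0.0475 = 0.9525.

β ≈ 0.953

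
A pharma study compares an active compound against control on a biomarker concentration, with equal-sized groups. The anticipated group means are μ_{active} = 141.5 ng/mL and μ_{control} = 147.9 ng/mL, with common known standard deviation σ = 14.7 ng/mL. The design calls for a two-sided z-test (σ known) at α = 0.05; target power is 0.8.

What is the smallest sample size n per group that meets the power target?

n = 83 per group

Standardized effect: d = |μ_{active} − μ_{control}| / σ = |141.5 − 147.9| / 14.7 = 0.4354
Set Φ(δ − 1.960) = 0.8; then δ − 1.960 = Φ⁻¹(0.8) = 0.842, giving δ = 2.802.
(For δ > 0 the lower-tail rejection region contributes negligibly to power, so the one-term inversion is standard.)
δ = d·√(n/2) ⇒ n = 2(δ/d)² = 2 × (2.802 / 0.4354)² = 82.82.
Round up to the next whole unit.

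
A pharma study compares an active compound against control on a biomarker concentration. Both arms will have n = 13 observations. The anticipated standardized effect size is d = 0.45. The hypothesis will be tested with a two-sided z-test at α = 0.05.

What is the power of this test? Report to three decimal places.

Power ≈ 0.209

Noncentrality parameter: δ = d·√(n/2) = 0.45 × √(13/2) = 1.1473
Two-sided α = 0.05 → critical value z_{0.025} = 1.960.
Power = Φ(δ − 1.960) + Φ(−δ − 1.960) = Φ(-0.813) + Φ(-3.107) = 0.2082 + 0.0009 = 0.2091.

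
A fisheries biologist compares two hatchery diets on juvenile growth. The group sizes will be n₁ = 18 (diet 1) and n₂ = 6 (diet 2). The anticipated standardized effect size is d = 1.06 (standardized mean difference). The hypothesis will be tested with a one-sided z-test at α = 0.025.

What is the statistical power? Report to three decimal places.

Noncentrality parameter: δ = d / √(1/n₁ + 1/n₂) = 1.06 / √(1/18 + 1/6) = 2.2486
Critical value for a one-sided test at α = 0.025: z_α = 1.960.
Power = Φ(δ − 1.960) = Φ(0.289) = 0.6136.

Power ≈ 0.614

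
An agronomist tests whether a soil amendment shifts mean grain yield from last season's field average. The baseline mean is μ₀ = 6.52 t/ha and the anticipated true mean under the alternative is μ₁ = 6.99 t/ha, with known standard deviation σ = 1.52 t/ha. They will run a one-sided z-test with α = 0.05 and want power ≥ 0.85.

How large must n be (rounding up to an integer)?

n = 76

Standardized effect: d = |μ₁ − μ₀| / σ = |6.99 − 6.52| / 1.52 = 0.3092
Set Φ(δ − 1.645) = 0.85; then δ − 1.645 = Φ⁻¹(0.85) = 1.036, giving δ = 2.681.
δ = d·√n ⇒ n = (δ/d)² = (2.681 / 0.3092)² = 75.19.
Rounding up, n = 76.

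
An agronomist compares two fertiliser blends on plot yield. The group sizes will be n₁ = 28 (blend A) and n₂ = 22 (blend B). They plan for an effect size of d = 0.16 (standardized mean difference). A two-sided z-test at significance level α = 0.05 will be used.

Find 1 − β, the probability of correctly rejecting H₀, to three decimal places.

Power ≈ 0.087

Noncentrality parameter: δ = d / √(1/n₁ + 1/n₂) = 0.16 / √(1/28 + 1/22) = 0.5616
Two-sided α = 0.05 → critical value z_{0.025} = 1.960.
Power = Φ(δ − 1.960) + Φ(−δ − 1.960) = Φ(-1.398) + Φ(-2.522) = 0.0810 + 0.0058 = 0.0868.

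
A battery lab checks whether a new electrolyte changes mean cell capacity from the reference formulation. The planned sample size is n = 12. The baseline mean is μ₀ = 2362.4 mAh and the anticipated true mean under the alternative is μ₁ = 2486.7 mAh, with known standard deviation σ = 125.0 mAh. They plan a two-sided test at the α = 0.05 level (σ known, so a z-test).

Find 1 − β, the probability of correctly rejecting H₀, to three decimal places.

Power ≈ 0.931

Standardized effect: d = |μ₁ − μ₀| / σ = |2486.7 − 2362.4| / 125.0 = 0.9944
Noncentrality parameter: δ = d·√n = 0.9944 × √12 = 3.4447
Critical value for a two-sided test at α = 0.05: z_{α/2} = 1.960.
Power = Φ(δ − 1.960) + Φ(−δ − 1.960) = Φ(1.485) + Φ(-5.405) = 0.9312 + 0.0000 = 0.9312.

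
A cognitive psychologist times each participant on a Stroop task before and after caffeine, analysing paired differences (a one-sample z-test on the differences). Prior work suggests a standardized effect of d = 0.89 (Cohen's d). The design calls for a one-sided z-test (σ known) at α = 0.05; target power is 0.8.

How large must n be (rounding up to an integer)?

Set Φ(δ − 1.645) = 0.8; then δ − 1.645 = Φ⁻¹(0.8) = 0.842, giving δ = 2.486.
δ = d·√n ⇒ n = (δ/d)² = (2.486 / 0.89)² = 7.81.
Rounding up, n = 8.

n = 8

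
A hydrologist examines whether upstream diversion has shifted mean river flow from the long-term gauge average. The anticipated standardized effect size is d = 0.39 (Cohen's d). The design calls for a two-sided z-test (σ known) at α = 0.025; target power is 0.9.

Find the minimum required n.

Set Φ(δ − 2.241) = 0.9; then δ − 2.241 = Φ⁻¹(0.9) = 1.282, giving δ = 3.523.
(For δ > 0 the lower-tail rejection region contributes negligibly to power, so the one-term inversion is standard.)
δ = d·√n ⇒ n = (δ/d)² = (3.523 / 0.39)² = 81.60.
Round up to the next whole unit.

n = 82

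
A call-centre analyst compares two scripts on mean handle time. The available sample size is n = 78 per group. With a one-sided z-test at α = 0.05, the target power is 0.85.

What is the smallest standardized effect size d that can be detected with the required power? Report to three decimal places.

d ≈ 0.429

Required noncentrality: δ = z_{0.05} + z_{0.15} = 1.645 + 1.036 = 2.681.
δ = d·√(n/2) ⇒ d = δ/√(n/2) = 2.681/√(78/2) = 0.4293.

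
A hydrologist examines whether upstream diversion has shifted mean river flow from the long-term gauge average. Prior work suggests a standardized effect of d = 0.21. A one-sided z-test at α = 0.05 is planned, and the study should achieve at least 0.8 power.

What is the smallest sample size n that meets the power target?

Set Φ(δ − 1.645) = 0.8; then δ − 1.645 = Φ⁻¹(0.8) = 0.842, giving δ = 2.486.
δ = d·√n ⇒ n = (δ/d)² = (2.486 / 0.21)² = 140.19.
Round up to the next whole unit.

n = 141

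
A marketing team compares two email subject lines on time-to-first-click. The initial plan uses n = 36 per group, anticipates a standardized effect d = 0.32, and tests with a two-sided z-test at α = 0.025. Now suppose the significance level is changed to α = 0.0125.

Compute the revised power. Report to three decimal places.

δ = d·√(n/2) = 0.32 × √(36/2) = 1.3576 (unchanged). New critical value: z_{0.0063} = 2.498.
Revised power = Φ(δ − 2.498) + Φ(−δ − 2.498) = Φ(-1.140) + Φ(-3.855) = 0.1271 + 0.0001 = 0.1272.

Power ≈ 0.127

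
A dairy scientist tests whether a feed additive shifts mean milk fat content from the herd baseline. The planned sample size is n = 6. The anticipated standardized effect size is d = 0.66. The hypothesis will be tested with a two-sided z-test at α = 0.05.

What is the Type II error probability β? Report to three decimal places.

β ≈ 0.634

Noncentrality parameter: δ = d·√n = 0.66 × √6 = 1.6167
Critical value for a two-sided test at α = 0.05: z_{α/2} = 1.960.
Power = Φ(δ − 1.960) + Φ(−δ − 1.960) = Φ(-0.343) + Φ(-3.577) = 0.3657 + 0.0002 = 0.3659.
Type II error: β = 1 − power = 1 − 0.3659 = 0.6341.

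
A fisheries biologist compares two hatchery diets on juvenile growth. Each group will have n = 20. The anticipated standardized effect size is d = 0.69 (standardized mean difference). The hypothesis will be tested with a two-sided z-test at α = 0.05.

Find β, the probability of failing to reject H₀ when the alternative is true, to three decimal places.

Noncentrality parameter: δ = d·√(n/2) = 0.69 × √(20/2) = 2.1820
Two-sided α = 0.05 → critical value z_{0.025} = 1.960.
Power = Φ(δ − 1.960) + Φ(−δ − 1.960) = Φ(0.222) + Φ(-4.142) = 0.5878 + 0.0000 = 0.5879.
Type II error: β = 1 − power = 1 − 0.5879 = 0.4121.

β ≈ 0.412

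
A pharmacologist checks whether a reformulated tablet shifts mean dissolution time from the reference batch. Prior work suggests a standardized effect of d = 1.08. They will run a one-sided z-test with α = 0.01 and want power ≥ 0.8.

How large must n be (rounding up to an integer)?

n = 9

Set Φ(δ − 2.326) = 0.8; then δ − 2.326 = Φ⁻¹(0.8) = 0.842, giving δ = 3.168.
δ = d·√n ⇒ n = (δ/d)² = (3.168 / 1.08)² = 8.60.
Round up to the next whole unit.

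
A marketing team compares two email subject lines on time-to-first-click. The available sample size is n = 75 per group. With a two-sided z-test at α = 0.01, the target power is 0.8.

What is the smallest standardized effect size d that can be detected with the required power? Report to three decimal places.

d ≈ 0.558

Required noncentrality: δ = z_{0.005} + z_{0.20} = 2.576 + 0.842 = 3.417.
(The second rejection-region term Φ(−δ − z_{α/2}) is negligible and dropped.)
δ = d·√(n/2) ⇒ d = δ/√(n/2) = 3.417/√(75/2) = 0.5581.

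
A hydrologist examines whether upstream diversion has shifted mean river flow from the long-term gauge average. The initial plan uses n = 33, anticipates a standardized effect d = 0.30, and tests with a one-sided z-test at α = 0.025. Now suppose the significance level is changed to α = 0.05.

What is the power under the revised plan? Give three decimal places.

δ = d·√n = 0.30 × √33 = 1.7234 (unchanged). New critical value: z_{0.05} = 1.645.
Revised power = Φ(δ − 1.645) = Φ(0.079) = 0.5313.

Power ≈ 0.531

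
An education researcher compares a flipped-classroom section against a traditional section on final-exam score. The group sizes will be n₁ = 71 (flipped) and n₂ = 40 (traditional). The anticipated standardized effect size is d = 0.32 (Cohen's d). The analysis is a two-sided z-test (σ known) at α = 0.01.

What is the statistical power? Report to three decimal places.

Power ≈ 0.169

Noncentrality parameter: δ = d / √(1/n₁ + 1/n₂) = 0.32 / √(1/71 + 1/40) = 1.6186
Critical value for a two-sided test at α = 0.01: z_{α/2} = 2.576.
Power = Φ(δ − 2.576) + Φ(−δ − 2.576) = Φ(-0.957) + Φ(-4.194) = 0.1692 + 0.0000 = 0.1692.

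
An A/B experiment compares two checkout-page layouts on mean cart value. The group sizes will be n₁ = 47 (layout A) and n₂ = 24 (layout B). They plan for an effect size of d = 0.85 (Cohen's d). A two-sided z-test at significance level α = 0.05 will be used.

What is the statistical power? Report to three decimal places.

Power ≈ 0.923

Noncentrality parameter: δ = d / √(1/n₁ + 1/n₂) = 0.85 / √(1/47 + 1/24) = 3.3880
Two-sided α = 0.05 → critical value z_{0.025} = 1.960.
Power = Φ(δ − 1.960) + Φ(−δ − 1.960) = Φ(1.428) + Φ(-5.348) = 0.9234 + 0.0000 = 0.9234.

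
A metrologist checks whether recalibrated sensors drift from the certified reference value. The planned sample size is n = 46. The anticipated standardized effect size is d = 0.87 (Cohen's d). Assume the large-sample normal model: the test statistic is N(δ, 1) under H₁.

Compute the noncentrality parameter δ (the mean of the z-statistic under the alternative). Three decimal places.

The noncentrality parameter scales effect size by the design's sample-size factor: δ = d·√n = 0.87 × √46 = 5.9006

δ ≈ 5.901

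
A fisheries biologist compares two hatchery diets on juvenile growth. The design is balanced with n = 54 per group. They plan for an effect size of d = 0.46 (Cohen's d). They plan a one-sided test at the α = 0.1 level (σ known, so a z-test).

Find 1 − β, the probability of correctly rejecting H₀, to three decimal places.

Power ≈ 0.866

Noncentrality parameter: δ = d·√(n/2) = 0.46 × √(54/2) = 2.3902
One-sided α = 0.1 → critical value z_{0.1} = 1.282.
Power = P(Z > 1.282 − δ) = Φ(1.109) = 0.8662.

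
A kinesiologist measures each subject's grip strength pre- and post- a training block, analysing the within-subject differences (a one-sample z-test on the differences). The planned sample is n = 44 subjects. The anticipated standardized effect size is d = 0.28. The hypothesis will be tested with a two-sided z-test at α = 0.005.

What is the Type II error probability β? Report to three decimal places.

Noncentrality parameter: δ = d·√n = 0.28 × √44 = 1.8573
Critical value for a two-sided test at α = 0.005: z_{α/2} = 2.807.
Power = Φ(δ − 2.807) + Φ(−δ − 2.807) = Φ(-0.950) + Φ(-4.664) = 0.1711 + 0.0000 = 0.1711.
Type II error: β = 1 − power = 1 − 0.1711 = 0.8289.

β ≈ 0.829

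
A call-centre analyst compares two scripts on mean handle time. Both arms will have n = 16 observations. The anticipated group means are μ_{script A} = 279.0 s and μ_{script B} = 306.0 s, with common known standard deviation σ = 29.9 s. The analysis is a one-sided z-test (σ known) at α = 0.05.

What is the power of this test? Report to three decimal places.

Power ≈ 0.818

Standardized effect: d = |μ_{script A} − μ_{script B}| / σ = |279.0 − 306.0| / 29.9 = 0.9030
Noncentrality parameter: δ = d·√(n/2) = 0.9030 × √(16/2) = 2.5541
Critical value for a one-sided test at α = 0.05: z_α = 1.645.
Power = P(Z > 1.645 − δ) = Φ(0.909) = 0.8184.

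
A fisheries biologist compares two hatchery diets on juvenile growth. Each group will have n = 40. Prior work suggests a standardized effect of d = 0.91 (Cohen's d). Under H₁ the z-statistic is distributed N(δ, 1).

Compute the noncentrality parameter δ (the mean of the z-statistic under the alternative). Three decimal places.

δ ≈ 4.070

δ = d·√(n/2) = 0.91 × √(40/2) = 4.0696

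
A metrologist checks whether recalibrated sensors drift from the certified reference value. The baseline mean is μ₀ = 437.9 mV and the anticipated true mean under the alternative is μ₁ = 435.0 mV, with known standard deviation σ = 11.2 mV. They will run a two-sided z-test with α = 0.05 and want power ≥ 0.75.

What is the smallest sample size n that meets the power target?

n = 104

Standardized effect: d = |μ₁ − μ₀| / σ = |435.0 − 437.9| / 11.2 = 0.2589
Set Φ(δ − 1.960) = 0.75; then δ − 1.960 = Φ⁻¹(0.75) = 0.674, giving δ = 2.634.
(The Φ(−δ − z_{α/2}) term is vanishingly small for δ > 0 and is dropped in the standard sample-size formula.)
δ = d·√n ⇒ n = (δ/d)² = (2.634 / 0.2589)² = 103.52.
Rounding up, n = 104.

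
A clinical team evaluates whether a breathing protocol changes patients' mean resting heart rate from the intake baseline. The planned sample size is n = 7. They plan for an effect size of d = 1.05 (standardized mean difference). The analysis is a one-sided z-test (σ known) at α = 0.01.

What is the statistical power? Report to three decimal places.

Power ≈ 0.674

Noncentrality parameter: δ = d·√n = 1.05 × √7 = 2.7780
Critical value for a one-sided test at α = 0.01: z_α = 2.326.
Power = P(Z > 2.326 − δ) = Φ(0.452) = 0.6743.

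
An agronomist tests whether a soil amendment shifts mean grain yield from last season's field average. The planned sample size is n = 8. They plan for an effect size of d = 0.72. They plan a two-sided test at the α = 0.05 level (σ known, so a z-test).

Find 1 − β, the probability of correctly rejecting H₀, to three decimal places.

Noncentrality parameter: δ = d·√n = 0.72 × √8 = 2.0365
Two-sided α = 0.05 → critical value z_{0.025} = 1.960.
Power = Φ(δ − 1.960) + Φ(−δ − 1.960) = Φ(0.077) + Φ(-3.996) = 0.5305 + 0.0000 = 0.5305.

Power ≈ 0.531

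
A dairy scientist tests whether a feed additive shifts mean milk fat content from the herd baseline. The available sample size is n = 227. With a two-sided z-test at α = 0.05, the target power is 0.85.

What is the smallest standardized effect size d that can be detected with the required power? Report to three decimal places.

Need Φ(δ − 1.960) = 0.85, so δ = 1.960 + 1.036 = 2.996.
(Lower-tail contribution to power is negligible for δ > 0.)
δ = d·√n ⇒ d = δ/√n = 2.996/√227 = 0.1989.

d ≈ 0.199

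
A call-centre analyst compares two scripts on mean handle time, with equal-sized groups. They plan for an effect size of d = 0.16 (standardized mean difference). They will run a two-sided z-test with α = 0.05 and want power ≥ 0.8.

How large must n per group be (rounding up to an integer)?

For power 0.8 need Φ(δ − z_{0.025}) = 0.8, so δ = z_{0.025} + z_{0.20} = 1.960 + 0.842 = 2.802.
(Ignoring the negligible lower-tail rejection probability gives the usual closed-form inversion.)
δ = d·√(n/2) ⇒ n = 2(δ/d)² = 2 × (2.802 / 0.16)² = 613.19.
Rounding up, n = 614 per group.

n = 614 per group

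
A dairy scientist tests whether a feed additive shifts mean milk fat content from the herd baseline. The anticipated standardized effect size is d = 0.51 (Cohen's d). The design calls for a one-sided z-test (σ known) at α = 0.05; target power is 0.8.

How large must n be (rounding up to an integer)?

n = 24

For power 0.8 need Φ(δ − z_{0.05}) = 0.8, so δ = z_{0.05} + z_{0.20} = 1.645 + 0.842 = 2.486.
δ = d·√n ⇒ n = (δ/d)² = (2.486 / 0.51)² = 23.77.
Round up to the next whole unit.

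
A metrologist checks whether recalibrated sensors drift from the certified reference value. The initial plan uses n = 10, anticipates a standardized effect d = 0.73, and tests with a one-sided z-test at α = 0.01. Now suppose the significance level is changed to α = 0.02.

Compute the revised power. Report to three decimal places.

Power ≈ 0.601

δ = d·√n = 0.73 × √10 = 2.3085 (unchanged). New critical value: z_{0.02} = 2.054.
Revised power = Φ(δ − 2.054) = Φ(0.255) = 0.6005.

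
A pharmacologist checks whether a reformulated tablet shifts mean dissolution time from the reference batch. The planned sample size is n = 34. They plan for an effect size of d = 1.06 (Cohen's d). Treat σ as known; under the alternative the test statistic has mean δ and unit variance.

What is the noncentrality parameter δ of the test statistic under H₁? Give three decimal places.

δ ≈ 6.181

δ = d·√n = 1.06 × √34 = 6.1808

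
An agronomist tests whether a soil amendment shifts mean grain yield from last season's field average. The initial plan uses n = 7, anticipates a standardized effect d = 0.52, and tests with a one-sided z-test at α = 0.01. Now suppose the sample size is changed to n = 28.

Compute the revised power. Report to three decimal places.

With n = 28: δ = d·√n = 0.52 × √28 = 2.7516. Critical value z_{0.01} = 2.326.
Revised power = Φ(δ − 2.326) = Φ(0.425) = 0.6647.

Power ≈ 0.665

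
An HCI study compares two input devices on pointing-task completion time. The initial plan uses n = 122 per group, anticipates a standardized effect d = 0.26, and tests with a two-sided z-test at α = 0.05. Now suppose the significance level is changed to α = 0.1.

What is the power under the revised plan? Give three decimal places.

Power ≈ 0.650

δ = d·√(n/2) = 0.26 × √(122/2) = 2.0307 (unchanged). New critical value: z_{0.05} = 1.645.
Revised power = Φ(δ − 1.645) + Φ(−δ − 1.645) = Φ(0.386) + Φ(-3.676) = 0.6502 + 0.0001 = 0.6503.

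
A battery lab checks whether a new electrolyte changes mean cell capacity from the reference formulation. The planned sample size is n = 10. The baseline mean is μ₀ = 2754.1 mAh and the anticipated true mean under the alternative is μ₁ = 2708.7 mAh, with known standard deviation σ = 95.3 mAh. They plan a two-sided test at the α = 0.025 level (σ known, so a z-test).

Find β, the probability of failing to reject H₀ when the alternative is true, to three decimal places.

Standardized effect: d = |μ₁ − μ₀| / σ = |2708.7 − 2754.1| / 95.3 = 0.4764
Noncentrality parameter: δ = d·√n = 0.4764 × √10 = 1.5065
Critical value for a two-sided test at α = 0.025: z_{α/2} = 2.241.
Power = Φ(δ − 2.241) + Φ(−δ − 2.241) = Φ(-0.735) + Φ(-3.748) = 0.2312 + 0.0001 = 0.2313.
Type II error: β = 1 − power = 1 − 0.2313 = 0.7687.

β ≈ 0.769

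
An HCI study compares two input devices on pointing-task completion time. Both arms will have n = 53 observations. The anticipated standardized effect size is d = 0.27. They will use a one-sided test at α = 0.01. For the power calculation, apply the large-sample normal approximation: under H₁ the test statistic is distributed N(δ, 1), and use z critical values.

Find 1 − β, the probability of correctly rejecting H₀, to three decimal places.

Power ≈ 0.175

Noncentrality parameter: λ = d·√(n/2) = 0.27 × √(53/2) = 1.3899
One-sided α = 0.01 → critical value z_{0.01} = 2.326.
Power = P(Z > 2.326 − λ) = Φ(-0.936) = 0.1745.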